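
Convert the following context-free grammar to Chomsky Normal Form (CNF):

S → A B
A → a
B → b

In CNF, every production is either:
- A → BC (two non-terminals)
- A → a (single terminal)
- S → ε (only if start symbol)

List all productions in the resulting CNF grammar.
The grammar has no ε-productions or unit productions to eliminate.
S → A B is already in CNF (two non-terminals) – keep it.
A → a is already in CNF (single terminal) – keep it.
B → b is already in CNF (single terminal) – keep it.
Resulting CNF grammar (3 productions): A → a; B → b; S → A B

Final answer: A → a; B → b; S → A B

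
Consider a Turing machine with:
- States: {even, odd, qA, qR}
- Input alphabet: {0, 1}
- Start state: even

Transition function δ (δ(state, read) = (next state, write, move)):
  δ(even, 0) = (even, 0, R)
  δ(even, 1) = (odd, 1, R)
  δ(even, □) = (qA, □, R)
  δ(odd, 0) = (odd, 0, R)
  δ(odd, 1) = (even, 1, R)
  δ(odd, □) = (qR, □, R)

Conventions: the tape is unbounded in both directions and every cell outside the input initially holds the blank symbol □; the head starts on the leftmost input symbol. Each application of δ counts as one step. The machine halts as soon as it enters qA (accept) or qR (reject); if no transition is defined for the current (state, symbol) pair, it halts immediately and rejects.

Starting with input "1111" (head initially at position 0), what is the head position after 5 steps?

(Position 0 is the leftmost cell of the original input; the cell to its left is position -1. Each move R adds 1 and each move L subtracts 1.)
Step 0: [even]1111 (head at position 0)
Step 1: δ(even, 1) = (odd, 1, R)  ⊢  1[odd]111 (head at position 1)
Step 2: δ(odd, 1) = (even, 1, R)  ⊢  11[even]11 (head at position 2)
Step 3: δ(even, 1) = (odd, 1, R)  ⊢  111[odd]1 (head at position 3)
Step 4: δ(odd, 1) = (even, 1, R)  ⊢  1111[even]□ (head at position 4)
Step 5: δ(even, □) = (qA, □, R)  ⊢  1111□[qA]□ (head at position 5)
Head position after 5 steps: 5

Final answer: Position 5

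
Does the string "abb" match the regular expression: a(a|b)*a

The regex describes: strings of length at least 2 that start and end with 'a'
No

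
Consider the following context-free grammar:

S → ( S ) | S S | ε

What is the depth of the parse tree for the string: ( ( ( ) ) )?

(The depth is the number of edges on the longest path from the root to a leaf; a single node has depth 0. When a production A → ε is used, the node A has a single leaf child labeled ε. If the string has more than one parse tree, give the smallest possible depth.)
The string is 3 nested pairs. The shallowest parse tree applies S → ( S ) 3 times (one node per nested pair, each a child of the previous) and then S → ε in the middle.
S nodes at depths 0..3, ε leaf at depth 4; parentheses leaves are at depths 1..3.
(Using S → S S with an S → ε child anywhere only adds levels, so it cannot give a shallower tree.)
Depth = 4.

Final answer: 4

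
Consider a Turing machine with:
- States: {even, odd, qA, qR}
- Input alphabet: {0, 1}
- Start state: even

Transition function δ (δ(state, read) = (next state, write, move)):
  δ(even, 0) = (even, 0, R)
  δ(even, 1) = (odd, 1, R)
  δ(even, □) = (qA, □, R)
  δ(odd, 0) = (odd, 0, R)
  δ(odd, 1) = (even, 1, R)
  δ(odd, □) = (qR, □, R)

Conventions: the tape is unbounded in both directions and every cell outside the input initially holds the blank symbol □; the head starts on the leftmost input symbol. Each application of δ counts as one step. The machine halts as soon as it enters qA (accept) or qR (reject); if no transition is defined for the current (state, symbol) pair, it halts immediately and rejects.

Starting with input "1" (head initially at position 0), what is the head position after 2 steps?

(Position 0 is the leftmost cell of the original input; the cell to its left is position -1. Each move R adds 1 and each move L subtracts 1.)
Step 0: [even]1 (head at position 0)
Step 1: δ(even, 1) = (odd, 1, R)  ⊢  1[odd]□ (head at position 1)
Step 2: δ(odd, □) = (qR, □, R)  ⊢  1□[qR]□ (head at position 2)
Head position after 2 steps: 2

Final answer: Position 2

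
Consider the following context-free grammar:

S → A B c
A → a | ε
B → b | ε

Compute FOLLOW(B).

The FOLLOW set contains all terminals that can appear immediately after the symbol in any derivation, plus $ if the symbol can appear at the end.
B occurs in S → A B c, immediately followed by the terminal c. So FOLLOW(B) = {c}.

Final answer: {c}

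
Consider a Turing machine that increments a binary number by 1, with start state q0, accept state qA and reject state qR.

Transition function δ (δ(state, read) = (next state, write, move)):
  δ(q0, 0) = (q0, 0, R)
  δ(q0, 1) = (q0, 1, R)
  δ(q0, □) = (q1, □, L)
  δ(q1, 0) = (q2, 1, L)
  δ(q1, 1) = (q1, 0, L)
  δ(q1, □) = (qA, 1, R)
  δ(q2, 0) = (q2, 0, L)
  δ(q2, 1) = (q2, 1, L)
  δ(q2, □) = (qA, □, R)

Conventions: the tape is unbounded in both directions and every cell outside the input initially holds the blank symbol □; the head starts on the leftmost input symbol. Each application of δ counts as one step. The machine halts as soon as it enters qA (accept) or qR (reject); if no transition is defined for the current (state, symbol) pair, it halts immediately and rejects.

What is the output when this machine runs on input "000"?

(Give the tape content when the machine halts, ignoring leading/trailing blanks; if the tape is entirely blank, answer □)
Step 0: [q0]000 (head at position 0)
Step 1: δ(q0, 0) = (q0, 0, R)  ⊢  0[q0]00 (head at position 1)
Step 2: δ(q0, 0) = (q0, 0, R)  ⊢  00[q0]0 (head at position 2)
Step 3: δ(q0, 0) = (q0, 0, R)  ⊢  000[q0]□ (head at position 3)
Step 4: δ(q0, □) = (q1, □, L)  ⊢  00[q1]0□ (head at position 2)
Step 5: δ(q1, 0) = (q2, 1, L)  ⊢  0[q2]01□ (head at position 1)
Step 6: δ(q2, 0) = (q2, 0, L)  ⊢  [q2]001□ (head at position 0)
Step 7: δ(q2, 0) = (q2, 0, L)  ⊢  [q2]□001□ (head at position -1)
Step 8: δ(q2, □) = (qA, □, R)  ⊢  □[qA]001□ (head at position 0)
The machine is in qA, so it halts and accepts.
Tape content when halted (ignoring surrounding blanks): 001

Final answer: Output: 001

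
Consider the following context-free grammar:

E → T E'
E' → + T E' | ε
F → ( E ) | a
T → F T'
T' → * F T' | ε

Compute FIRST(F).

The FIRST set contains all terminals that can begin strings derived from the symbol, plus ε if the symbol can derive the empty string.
FIRST(F): F → ( E ) contributes '(' and F → a contributes 'a', so FIRST(F) = {(, a}. F is not nullable.

Final answer: {(, a}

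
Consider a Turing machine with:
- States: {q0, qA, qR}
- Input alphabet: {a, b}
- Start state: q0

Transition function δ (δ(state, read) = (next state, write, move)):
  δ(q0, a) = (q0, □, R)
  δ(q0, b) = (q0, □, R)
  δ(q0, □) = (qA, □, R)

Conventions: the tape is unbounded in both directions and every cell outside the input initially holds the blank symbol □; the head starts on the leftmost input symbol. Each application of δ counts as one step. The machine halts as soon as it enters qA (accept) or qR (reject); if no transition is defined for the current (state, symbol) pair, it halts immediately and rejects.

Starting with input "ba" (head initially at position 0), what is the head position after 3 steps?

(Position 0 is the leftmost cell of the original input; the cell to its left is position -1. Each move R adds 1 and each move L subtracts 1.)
Step 0: [q0]ba (head at position 0)
Step 1: δ(q0, b) = (q0, □, R)  ⊢  □[q0]a (head at position 1)
Step 2: δ(q0, a) = (q0, □, R)  ⊢  □□[q0]□ (head at position 2)
Step 3: δ(q0, □) = (qA, □, R)  ⊢  □□□[qA]□ (head at position 3)
Head position after 3 steps: 3

Final answer: Position 3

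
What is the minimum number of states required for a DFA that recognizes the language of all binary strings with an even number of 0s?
Language: binary strings with an even number of 0s
Lower bound (Myhill–Nerode): the prefixes ε, 0 are pairwise distinguishable:
  ε vs 0: suffix ε distinguishes them (ε has zero 0s (accepted), 0 has one 0 (rejected))
So any DFA needs at least 2 states.
Upper bound: a DFA with 2 states exists (one state per class above).
Minimum states: 2

Final answer: 2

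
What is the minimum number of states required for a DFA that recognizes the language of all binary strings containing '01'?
Language: binary strings containing '01'
Lower bound (Myhill–Nerode): the prefixes ε, 0, 01 are pairwise distinguishable:
  ε vs 01: suffix ε distinguishes them (ε is rejected, 01 is accepted)
  0 vs 01: suffix ε distinguishes them (0 is rejected, 01 is accepted)
  ε vs 0: suffix 1 distinguishes them (ε·1 = 1 is rejected, 0·1 = 01 is accepted)
So any DFA needs at least 3 states.
Upper bound: a DFA with 3 states exists (one state per class above: 'no progress', 'last symbol 0', and 'seen 01' (accepting sink)).
Minimum states: 3

Final answer: 3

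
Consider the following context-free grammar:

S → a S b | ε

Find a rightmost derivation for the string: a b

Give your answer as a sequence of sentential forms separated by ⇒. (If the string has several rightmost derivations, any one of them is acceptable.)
Start with S.
Step 1: the rightmost non-terminal is S; apply S → a S b:  a S b
Step 2: the rightmost non-terminal is S; apply S → ε:  a b

Final answer: S ⇒ a S b ⇒ a b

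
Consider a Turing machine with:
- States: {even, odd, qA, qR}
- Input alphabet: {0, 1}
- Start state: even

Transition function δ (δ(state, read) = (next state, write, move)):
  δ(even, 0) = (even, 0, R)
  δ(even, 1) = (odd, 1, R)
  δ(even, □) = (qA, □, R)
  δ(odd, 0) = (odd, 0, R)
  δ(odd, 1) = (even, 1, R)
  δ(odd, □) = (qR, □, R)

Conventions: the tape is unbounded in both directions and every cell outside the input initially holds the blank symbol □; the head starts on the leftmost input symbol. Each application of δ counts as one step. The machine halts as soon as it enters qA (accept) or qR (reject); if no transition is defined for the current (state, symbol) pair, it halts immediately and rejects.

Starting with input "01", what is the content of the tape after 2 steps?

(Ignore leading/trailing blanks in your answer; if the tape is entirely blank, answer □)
Step 0: [even]01 (head at position 0)
Step 1: δ(even, 0) = (even, 0, R)  ⊢  0[even]1 (head at position 1)
Step 2: δ(even, 1) = (odd, 1, R)  ⊢  01[odd]□ (head at position 2)
Tape after 2 steps (ignoring surrounding blanks): 01

Final answer: Tape: 01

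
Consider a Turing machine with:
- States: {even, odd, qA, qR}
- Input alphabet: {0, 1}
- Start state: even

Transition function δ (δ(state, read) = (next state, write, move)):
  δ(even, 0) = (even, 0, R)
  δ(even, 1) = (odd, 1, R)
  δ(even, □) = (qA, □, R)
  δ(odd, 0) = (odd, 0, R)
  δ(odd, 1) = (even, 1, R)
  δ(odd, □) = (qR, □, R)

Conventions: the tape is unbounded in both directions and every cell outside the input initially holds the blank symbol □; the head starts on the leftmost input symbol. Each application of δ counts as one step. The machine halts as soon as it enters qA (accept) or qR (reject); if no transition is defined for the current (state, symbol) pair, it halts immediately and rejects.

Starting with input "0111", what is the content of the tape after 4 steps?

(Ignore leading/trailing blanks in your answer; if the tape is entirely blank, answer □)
Step 0: [even]0111 (head at position 0)
Step 1: δ(even, 0) = (even, 0, R)  ⊢  0[even]111 (head at position 1)
Step 2: δ(even, 1) = (odd, 1, R)  ⊢  01[odd]11 (head at position 2)
Step 3: δ(odd, 1) = (even, 1, R)  ⊢  011[even]1 (head at position 3)
Step 4: δ(even, 1) = (odd, 1, R)  ⊢  0111[odd]□ (head at position 4)
Tape after 4 steps (ignoring surrounding blanks): 0111

Final answer: Tape: 0111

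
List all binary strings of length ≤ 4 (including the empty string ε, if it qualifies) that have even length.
Checking every binary string of length 0 to 4:
  Length 0: accepted: ε | rejected: (none)
  Length 1: accepted: (none) | rejected: 0, 1
  Length 2: accepted: 00, 01, 10, 11 | rejected: (none)
  Length 3: accepted: (none) | rejected: 000, 001, 010, 011, 100, 101, 110, 111
  Length 4: accepted: 0000, 0001, 0010, 0011, 0100, 0101, 0110, 0111, 1000, 1001, 1010, 1011, 1100, 1101, 1110, 1111 | rejected: (none)
Total: 21 string(s).

Final answer: ε, 00, 01, 10, 11, 0000, 0001, 0010, 0011, 0100, 0101, 0110, 0111, 1000, 1001, 1010, 1011, 1100, 1101, 1110, 1111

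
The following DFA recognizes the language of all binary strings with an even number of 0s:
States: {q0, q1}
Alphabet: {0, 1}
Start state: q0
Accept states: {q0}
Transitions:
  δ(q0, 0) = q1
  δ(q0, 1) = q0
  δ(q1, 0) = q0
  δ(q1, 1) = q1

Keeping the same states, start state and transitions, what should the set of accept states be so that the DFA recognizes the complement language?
The DFA is complete (every state has a transition on every symbol), so the complement
is recognized by the same DFA with accepting and non-accepting states swapped.
Original accept states: {q0}
Complement accept states = All states - Original accept states
= {q0, q1} - {q0}
= {q1}
Complement language: strings with an ODD number of 0s

Final answer: {q1}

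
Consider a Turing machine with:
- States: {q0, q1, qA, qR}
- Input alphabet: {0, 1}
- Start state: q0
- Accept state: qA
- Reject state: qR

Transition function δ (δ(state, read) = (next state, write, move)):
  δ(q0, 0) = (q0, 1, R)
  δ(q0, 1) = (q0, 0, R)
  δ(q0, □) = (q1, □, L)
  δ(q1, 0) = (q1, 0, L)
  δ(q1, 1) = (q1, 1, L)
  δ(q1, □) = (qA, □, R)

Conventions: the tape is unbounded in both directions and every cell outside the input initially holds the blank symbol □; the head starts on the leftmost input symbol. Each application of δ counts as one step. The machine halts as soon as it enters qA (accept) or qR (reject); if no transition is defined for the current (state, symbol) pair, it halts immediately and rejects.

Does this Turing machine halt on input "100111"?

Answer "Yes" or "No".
Step 0: [q0]100111 (head at position 0)
Step 1: δ(q0, 1) = (q0, 0, R)  ⊢  0[q0]00111 (head at position 1)
Step 2: δ(q0, 0) = (q0, 1, R)  ⊢  01[q0]0111 (head at position 2)
Step 3: δ(q0, 0) = (q0, 1, R)  ⊢  011[q0]111 (head at position 3)
Step 4: δ(q0, 1) = (q0, 0, R)  ⊢  0110[q0]11 (head at position 4)
Step 5: δ(q0, 1) = (q0, 0, R)  ⊢  01100[q0]1 (head at position 5)
Step 6: δ(q0, 1) = (q0, 0, R)  ⊢  011000[q0]□ (head at position 6)
Step 7: δ(q0, □) = (q1, □, L)  ⊢  01100[q1]0□ (head at position 5)
Step 8: δ(q1, 0) = (q1, 0, L)  ⊢  0110[q1]00□ (head at position 4)
Step 9: δ(q1, 0) = (q1, 0, L)  ⊢  011[q1]000□ (head at position 3)
Step 10: δ(q1, 0) = (q1, 0, L)  ⊢  01[q1]1000□ (head at position 2)
Step 11: δ(q1, 1) = (q1, 1, L)  ⊢  0[q1]11000□ (head at position 1)
Step 12: δ(q1, 1) = (q1, 1, L)  ⊢  [q1]011000□ (head at position 0)
Step 13: δ(q1, 0) = (q1, 0, L)  ⊢  [q1]□011000□ (head at position -1)
Step 14: δ(q1, □) = (qA, □, R)  ⊢  □[qA]011000□ (head at position 0)
The machine is in qA, so it halts and accepts.
It halts after 14 steps.

Final answer: Yes - halts after 14 steps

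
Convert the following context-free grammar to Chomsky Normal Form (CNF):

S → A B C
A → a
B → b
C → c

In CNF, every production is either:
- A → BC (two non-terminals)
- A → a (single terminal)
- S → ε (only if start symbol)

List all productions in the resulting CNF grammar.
The grammar has no ε-productions or unit productions to eliminate.
A → a is already in CNF (single terminal) – keep it.
B → b is already in CNF (single terminal) – keep it.
C → c is already in CNF (single terminal) – keep it.
S → A B C has 3 symbols on the right: break it into binary productions S → A X0, X0 → B C.
Resulting CNF grammar (5 productions): A → a; B → b; C → c; S → A X0; X0 → B C

Final answer: A → a; B → b; C → c; S → A X0; X0 → B C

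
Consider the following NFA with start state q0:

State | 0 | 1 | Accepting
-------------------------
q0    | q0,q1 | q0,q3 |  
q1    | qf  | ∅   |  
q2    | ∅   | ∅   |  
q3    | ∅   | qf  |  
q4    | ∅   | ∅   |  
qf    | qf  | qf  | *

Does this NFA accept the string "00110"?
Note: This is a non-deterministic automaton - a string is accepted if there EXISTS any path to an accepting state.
Track the set of states the NFA could be in: start {q0}
Read '0': {q0} → {q0, q1}
Read '0': {q0, q1} → {q0, q1, qf}
Read '1': {q0, q1, qf} → {q0, q3, qf}
Read '1': {q0, q3, qf} → {q0, q3, qf}
Read '0': {q0, q3, qf} → {q0, q1, qf}
Final set {q0, q1, qf} contains accepting state(s) {qf} → accepted.

Final answer: Yes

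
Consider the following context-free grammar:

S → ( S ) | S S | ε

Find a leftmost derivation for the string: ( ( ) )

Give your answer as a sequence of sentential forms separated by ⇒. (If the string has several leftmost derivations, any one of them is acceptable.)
Start with S.
Step 1: the leftmost non-terminal is S; apply S → ( S ):  ( S )
Step 2: the leftmost non-terminal is S; apply S → ( S ):  ( ( S ) )
Step 3: the leftmost non-terminal is S; apply S → ε:  ( ( ) )

Final answer: S ⇒ ( S ) ⇒ ( ( S ) ) ⇒ ( ( ) )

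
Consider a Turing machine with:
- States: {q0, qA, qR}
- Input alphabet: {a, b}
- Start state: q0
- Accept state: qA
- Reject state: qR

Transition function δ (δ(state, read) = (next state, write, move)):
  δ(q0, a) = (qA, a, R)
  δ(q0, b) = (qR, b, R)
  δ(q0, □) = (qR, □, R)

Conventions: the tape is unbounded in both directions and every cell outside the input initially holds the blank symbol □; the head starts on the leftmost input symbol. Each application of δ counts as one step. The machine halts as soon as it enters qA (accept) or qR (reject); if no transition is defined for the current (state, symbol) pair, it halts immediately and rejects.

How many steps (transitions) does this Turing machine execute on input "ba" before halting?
Step 0: [q0]ba (head at position 0)
Step 1: δ(q0, b) = (qR, b, R)  ⊢  b[qR]a (head at position 1)
The machine is in qR, so it halts and rejects.
Number of transitions executed: 1.

Final answer: 1 steps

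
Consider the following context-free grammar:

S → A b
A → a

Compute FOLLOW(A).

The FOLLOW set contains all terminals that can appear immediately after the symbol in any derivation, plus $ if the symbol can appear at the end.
A occurs only in S → A b, where it is immediately followed by the terminal b. So FOLLOW(A) = {b}.

Final answer: {b}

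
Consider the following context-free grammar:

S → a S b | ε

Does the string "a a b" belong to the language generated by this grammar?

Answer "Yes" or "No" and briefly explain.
Every derivation applies S → a S b some number n of times and then S → ε, producing a^n b^n with equally many a's and b's. The string a a b has two a's but only one b, so it cannot be derived.

Final answer: No - no valid derivation exists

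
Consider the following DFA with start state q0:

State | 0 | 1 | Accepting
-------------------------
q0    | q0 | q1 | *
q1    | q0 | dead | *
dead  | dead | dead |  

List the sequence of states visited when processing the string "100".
q0 → q1 → q0 → q0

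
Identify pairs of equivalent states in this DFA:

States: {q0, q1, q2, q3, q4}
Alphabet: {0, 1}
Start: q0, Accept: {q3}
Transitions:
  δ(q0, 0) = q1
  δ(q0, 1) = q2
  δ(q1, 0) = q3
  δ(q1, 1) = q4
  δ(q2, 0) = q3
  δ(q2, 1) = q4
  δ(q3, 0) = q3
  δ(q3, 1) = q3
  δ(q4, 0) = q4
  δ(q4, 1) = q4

Using the table-filling algorithm:
Round 0 – mark pairs where exactly one state is accepting: (q0,q3), (q1,q3), (q2,q3), (q3,q4)
Round 1 – newly marked: (q0,q1) [on 0: q1 vs q3, already marked]; (q0,q2) [on 0: q1 vs q3, already marked]; (q1,q4) [on 0: q3 vs q4, already marked]; (q2,q4) [on 0: q3 vs q4, already marked]
Round 2 – newly marked: (q0,q4) [on 0: q1 vs q4, already marked]
No further pairs can be marked.
(q1, q2) unmarked: δ(q1,0)=q3, δ(q2,0)=q3; δ(q1,1)=q4, δ(q2,1)=q4 → equivalent
Equivalent pairs: (q1, q2)

Final answer: Equivalent pairs: (q1, q2)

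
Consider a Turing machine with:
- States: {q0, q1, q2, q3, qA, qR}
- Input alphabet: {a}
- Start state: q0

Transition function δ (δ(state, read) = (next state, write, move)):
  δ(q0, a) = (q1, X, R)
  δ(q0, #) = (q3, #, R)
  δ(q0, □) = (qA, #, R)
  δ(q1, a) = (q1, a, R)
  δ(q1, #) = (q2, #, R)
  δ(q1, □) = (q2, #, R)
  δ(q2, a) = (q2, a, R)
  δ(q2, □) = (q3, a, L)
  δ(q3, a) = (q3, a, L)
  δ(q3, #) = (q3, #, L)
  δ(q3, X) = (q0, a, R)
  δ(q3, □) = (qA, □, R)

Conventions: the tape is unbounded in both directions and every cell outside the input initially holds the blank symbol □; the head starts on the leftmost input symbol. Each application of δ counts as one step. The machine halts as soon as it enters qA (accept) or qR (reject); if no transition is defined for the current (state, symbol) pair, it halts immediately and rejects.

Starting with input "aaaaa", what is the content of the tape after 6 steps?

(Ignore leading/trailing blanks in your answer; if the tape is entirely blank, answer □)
Step 0: [q0]aaaaa (head at position 0)
Step 1: δ(q0, a) = (q1, X, R)  ⊢  X[q1]aaaa (head at position 1)
Step 2: δ(q1, a) = (q1, a, R)  ⊢  Xa[q1]aaa (head at position 2)
Step 3: δ(q1, a) = (q1, a, R)  ⊢  Xaa[q1]aa (head at position 3)
Step 4: δ(q1, a) = (q1, a, R)  ⊢  Xaaa[q1]a (head at position 4)
Step 5: δ(q1, a) = (q1, a, R)  ⊢  Xaaaa[q1]□ (head at position 5)
Step 6: δ(q1, □) = (q2, #, R)  ⊢  Xaaaa#[q2]□ (head at position 6)
Tape after 6 steps (ignoring surrounding blanks): Xaaaa#

Final answer: Tape: Xaaaa#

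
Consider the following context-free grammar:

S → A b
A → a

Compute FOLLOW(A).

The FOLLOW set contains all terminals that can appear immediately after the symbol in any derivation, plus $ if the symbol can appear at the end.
A occurs only in S → A b, where it is immediately followed by the terminal b. So FOLLOW(A) = {b}.

Final answer: {b}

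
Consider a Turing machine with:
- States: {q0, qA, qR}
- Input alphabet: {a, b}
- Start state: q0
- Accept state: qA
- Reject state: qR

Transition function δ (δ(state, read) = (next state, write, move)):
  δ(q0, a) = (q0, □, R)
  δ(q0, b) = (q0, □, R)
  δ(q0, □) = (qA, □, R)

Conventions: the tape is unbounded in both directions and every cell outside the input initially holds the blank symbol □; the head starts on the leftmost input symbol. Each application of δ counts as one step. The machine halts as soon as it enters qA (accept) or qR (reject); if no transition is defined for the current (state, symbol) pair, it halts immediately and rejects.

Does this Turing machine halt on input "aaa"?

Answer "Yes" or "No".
Step 0: [q0]aaa (head at position 0)
Step 1: δ(q0, a) = (q0, □, R)  ⊢  □[q0]aa (head at position 1)
Step 2: δ(q0, a) = (q0, □, R)  ⊢  □□[q0]a (head at position 2)
Step 3: δ(q0, a) = (q0, □, R)  ⊢  □□□[q0]□ (head at position 3)
Step 4: δ(q0, □) = (qA, □, R)  ⊢  □□□□[qA]□ (head at position 4)
The machine is in qA, so it halts and accepts.
It halts after 4 steps.

Final answer: Yes - halts after 4 steps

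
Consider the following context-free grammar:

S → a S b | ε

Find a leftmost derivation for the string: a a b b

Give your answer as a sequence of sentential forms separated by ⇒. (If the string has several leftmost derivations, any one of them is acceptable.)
Start with S.
Step 1: the leftmost non-terminal is S; apply S → a S b:  a S b
Step 2: the leftmost non-terminal is S; apply S → a S b:  a a S b b
Step 3: the leftmost non-terminal is S; apply S → ε:  a a b b

Final answer: S ⇒ a S b ⇒ a a S b b ⇒ a a b b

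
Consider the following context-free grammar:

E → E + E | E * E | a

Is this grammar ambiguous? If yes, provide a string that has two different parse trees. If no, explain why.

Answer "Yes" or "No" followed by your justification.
Two different leftmost derivations of a + a * a:
  (1) E ⇒ E + E ⇒ a + E ⇒ a + E * E ⇒ a + a * E ⇒ a + a * a   (tree groups a + (a * a))
  (2) E ⇒ E * E ⇒ E + E * E ⇒ a + E * E ⇒ a + a * E ⇒ a + a * a   (tree groups (a + a) * a)
Two distinct leftmost derivations = two distinct parse trees, so the grammar is ambiguous.

Final answer: Yes - the string 'a + a * a' has two distinct leftmost derivations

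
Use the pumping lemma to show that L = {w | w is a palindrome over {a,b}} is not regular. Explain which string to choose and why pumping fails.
Language: L = {w | w is a palindrome over {a,b}} (strings that read the same forwards and backwards)
Step 1: Assume for contradiction that L is regular, with pumping length p.
Step 2: Choose s = a^p b a^p. Then s ∈ L (it reads the same forwards and backwards) and |s| ≥ p.
Step 3: Consider any decomposition s = xyz with |xy| ≤ p and |y| > 0. Since |xy| ≤ p and the first p symbols of s are all a's, y = a^k for some k with 1 ≤ k ≤ p.
Step 4: Pumping up (i = 2): xy²z = a^(p+k) b a^p. Its reverse is a^p b a^(p+k) ≠ a^(p+k) b a^p (the single b is no longer in the middle), so xy²z is not a palindrome and xy²z ∉ L.
This contradicts the pumping lemma, so L is not regular.

Final answer: Choose s = a^p b a^p. Since |xy| ≤ p, y = a^k with k ≥ 1. Then xy²z = a^(p+k) b a^p is not a palindrome, so ∉ L.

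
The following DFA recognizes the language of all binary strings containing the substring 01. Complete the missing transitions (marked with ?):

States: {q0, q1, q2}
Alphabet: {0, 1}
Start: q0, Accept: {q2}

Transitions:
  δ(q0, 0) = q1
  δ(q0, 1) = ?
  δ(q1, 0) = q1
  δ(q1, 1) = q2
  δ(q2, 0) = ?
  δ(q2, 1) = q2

What each state remembers (consistent with the given transitions and accept states):
  q0: 01 not seen yet and the last symbol was not 0
  q1: 01 not seen yet and the last symbol was 0
  q2: the substring 01 has already been seen
Filling in the missing entries:
  δ(q0, 1): in q0 (01 not seen yet and the last symbol was not 0), after reading 1 we have: 01 not seen yet and the last symbol was not 0 → q0
  δ(q2, 0): in q2 (the substring 01 has already been seen), after reading 0 we have: the substring 01 has already been seen → q2

Final answer: δ(q0, 1) = q0; δ(q2, 0) = q2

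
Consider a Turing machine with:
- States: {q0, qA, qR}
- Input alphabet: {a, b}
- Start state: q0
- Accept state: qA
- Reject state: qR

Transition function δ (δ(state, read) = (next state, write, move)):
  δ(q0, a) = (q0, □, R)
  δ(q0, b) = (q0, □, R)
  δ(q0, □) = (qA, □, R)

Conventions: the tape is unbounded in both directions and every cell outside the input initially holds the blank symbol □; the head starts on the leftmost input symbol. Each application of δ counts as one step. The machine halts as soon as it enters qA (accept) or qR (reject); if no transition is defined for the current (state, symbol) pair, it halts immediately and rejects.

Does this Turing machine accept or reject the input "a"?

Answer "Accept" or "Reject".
Step 0: [q0]a (head at position 0)
Step 1: δ(q0, a) = (q0, □, R)  ⊢  □[q0]□ (head at position 1)
Step 2: δ(q0, □) = (qA, □, R)  ⊢  □□[qA]□ (head at position 2)
The machine is in qA, so it halts and accepts.

Final answer: Accept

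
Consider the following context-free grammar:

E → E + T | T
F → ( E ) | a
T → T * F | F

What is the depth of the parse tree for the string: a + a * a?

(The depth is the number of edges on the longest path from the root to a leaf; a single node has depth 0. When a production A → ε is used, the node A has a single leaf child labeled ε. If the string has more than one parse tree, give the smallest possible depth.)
The grammar is unambiguous; the parse tree of a + a * a is:
E → E + T at the root (depth 0).
  Left E (depth 1) → T (2) → F (3) → a (4).
  Right T (depth 1) → T * F; that T (2) → F (3) → a (4); F (2) → a (3).
The longest root-to-leaf paths have 4 edges.
Depth = 4.

Final answer: 4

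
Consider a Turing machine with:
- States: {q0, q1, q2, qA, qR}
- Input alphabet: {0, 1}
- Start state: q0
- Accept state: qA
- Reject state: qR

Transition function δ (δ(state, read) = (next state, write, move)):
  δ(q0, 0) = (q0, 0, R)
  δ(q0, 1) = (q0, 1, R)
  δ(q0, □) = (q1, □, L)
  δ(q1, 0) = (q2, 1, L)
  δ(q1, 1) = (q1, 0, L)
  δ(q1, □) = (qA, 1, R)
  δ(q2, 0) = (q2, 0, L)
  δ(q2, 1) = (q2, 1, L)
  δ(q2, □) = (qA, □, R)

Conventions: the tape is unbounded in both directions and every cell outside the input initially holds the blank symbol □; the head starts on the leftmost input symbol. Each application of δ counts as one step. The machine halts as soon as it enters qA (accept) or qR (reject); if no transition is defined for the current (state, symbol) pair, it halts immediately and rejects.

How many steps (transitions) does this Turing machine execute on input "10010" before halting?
Step 0: [q0]10010 (head at position 0)
Step 1: δ(q0, 1) = (q0, 1, R)  ⊢  1[q0]0010 (head at position 1)
Step 2: δ(q0, 0) = (q0, 0, R)  ⊢  10[q0]010 (head at position 2)
Step 3: δ(q0, 0) = (q0, 0, R)  ⊢  100[q0]10 (head at position 3)
Step 4: δ(q0, 1) = (q0, 1, R)  ⊢  1001[q0]0 (head at position 4)
Step 5: δ(q0, 0) = (q0, 0, R)  ⊢  10010[q0]□ (head at position 5)
Step 6: δ(q0, □) = (q1, □, L)  ⊢  1001[q1]0□ (head at position 4)
Step 7: δ(q1, 0) = (q2, 1, L)  ⊢  100[q2]11□ (head at position 3)
Step 8: δ(q2, 1) = (q2, 1, L)  ⊢  10[q2]011□ (head at position 2)
Step 9: δ(q2, 0) = (q2, 0, L)  ⊢  1[q2]0011□ (head at position 1)
Step 10: δ(q2, 0) = (q2, 0, L)  ⊢  [q2]10011□ (head at position 0)
Step 11: δ(q2, 1) = (q2, 1, L)  ⊢  [q2]□10011□ (head at position -1)
Step 12: δ(q2, □) = (qA, □, R)  ⊢  □[qA]10011□ (head at position 0)
The machine is in qA, so it halts and accepts.
Number of transitions executed: 12.

Final answer: 12 steps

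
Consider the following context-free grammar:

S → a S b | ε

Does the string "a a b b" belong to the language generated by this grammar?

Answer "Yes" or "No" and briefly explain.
A derivation exists: S ⇒ a S b ⇒ a a S b b ⇒ a a b b (using S → a S b twice, then S → ε).

Final answer: Yes - a valid derivation exists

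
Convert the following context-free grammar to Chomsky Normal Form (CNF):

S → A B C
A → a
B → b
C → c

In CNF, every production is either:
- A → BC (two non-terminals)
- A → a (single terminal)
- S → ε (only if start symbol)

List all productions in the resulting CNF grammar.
The grammar has no ε-productions or unit productions to eliminate.
A → a is already in CNF (single terminal) – keep it.
B → b is already in CNF (single terminal) – keep it.
C → c is already in CNF (single terminal) – keep it.
S → A B C has 3 symbols on the right: break it into binary productions S → A X0, X0 → B C.
Resulting CNF grammar (5 productions): A → a; B → b; C → c; S → A X0; X0 → B C

Final answer: A → a; B → b; C → c; S → A X0; X0 → B C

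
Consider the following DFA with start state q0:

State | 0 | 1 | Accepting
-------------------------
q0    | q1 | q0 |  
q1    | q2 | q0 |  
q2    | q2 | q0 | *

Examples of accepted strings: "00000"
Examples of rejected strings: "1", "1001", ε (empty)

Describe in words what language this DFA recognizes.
binary strings ending with '00'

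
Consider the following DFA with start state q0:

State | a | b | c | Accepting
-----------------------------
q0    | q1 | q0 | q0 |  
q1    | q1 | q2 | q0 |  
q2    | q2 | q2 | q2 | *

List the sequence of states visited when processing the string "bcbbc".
q0 → q0 → q0 → q0 → q0 → q0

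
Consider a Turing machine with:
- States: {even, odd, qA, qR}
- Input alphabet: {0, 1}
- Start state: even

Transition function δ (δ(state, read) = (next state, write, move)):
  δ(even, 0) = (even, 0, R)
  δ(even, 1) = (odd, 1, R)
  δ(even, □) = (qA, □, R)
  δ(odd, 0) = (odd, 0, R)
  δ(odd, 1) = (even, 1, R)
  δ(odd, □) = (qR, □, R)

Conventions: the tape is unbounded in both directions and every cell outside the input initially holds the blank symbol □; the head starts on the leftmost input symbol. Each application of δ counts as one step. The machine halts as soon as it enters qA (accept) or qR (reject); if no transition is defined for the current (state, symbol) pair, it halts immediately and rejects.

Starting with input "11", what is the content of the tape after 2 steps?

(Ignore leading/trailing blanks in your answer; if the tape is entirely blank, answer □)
Step 0: [even]11 (head at position 0)
Step 1: δ(even, 1) = (odd, 1, R)  ⊢  1[odd]1 (head at position 1)
Step 2: δ(odd, 1) = (even, 1, R)  ⊢  11[even]□ (head at position 2)
Tape after 2 steps (ignoring surrounding blanks): 11

Final answer: Tape: 11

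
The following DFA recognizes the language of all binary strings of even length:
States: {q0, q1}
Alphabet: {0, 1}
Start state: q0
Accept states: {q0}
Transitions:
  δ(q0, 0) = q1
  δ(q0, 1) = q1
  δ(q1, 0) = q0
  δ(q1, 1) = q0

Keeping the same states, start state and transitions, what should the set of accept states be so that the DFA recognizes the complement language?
The DFA is complete (every state has a transition on every symbol), so the complement
is recognized by the same DFA with accepting and non-accepting states swapped.
Original accept states: {q0}
Complement accept states = All states - Original accept states
= {q0, q1} - {q0}
= {q1}
Complement language: strings of ODD length

Final answer: {q1}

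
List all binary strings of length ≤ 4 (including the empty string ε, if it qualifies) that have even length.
Checking every binary string of length 0 to 4:
  Length 0: accepted: ε | rejected: (none)
  Length 1: accepted: (none) | rejected: 0, 1
  Length 2: accepted: 00, 01, 10, 11 | rejected: (none)
  Length 3: accepted: (none) | rejected: 000, 001, 010, 011, 100, 101, 110, 111
  Length 4: accepted: 0000, 0001, 0010, 0011, 0100, 0101, 0110, 0111, 1000, 1001, 1010, 1011, 1100, 1101, 1110, 1111 | rejected: (none)
Total: 21 string(s).

Final answer: ε, 00, 01, 10, 11, 0000, 0001, 0010, 0011, 0100, 0101, 0110, 0111, 1000, 1001, 1010, 1011, 1100, 1101, 1110, 1111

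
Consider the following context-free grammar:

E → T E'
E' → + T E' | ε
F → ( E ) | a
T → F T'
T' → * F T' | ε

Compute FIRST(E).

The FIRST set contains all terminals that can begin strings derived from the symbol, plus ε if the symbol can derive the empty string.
FIRST(F): F → ( E ) contributes '(' and F → a contributes 'a', so FIRST(F) = {(, a}. F is not nullable.
FIRST(T): T → F T' begins with F, and F is not nullable, so FIRST(T) = FIRST(F) = {(, a}.
FIRST(E): E → T E' begins with T, and T is not nullable, so FIRST(E) = FIRST(T) = {(, a}.

Final answer: {(, a}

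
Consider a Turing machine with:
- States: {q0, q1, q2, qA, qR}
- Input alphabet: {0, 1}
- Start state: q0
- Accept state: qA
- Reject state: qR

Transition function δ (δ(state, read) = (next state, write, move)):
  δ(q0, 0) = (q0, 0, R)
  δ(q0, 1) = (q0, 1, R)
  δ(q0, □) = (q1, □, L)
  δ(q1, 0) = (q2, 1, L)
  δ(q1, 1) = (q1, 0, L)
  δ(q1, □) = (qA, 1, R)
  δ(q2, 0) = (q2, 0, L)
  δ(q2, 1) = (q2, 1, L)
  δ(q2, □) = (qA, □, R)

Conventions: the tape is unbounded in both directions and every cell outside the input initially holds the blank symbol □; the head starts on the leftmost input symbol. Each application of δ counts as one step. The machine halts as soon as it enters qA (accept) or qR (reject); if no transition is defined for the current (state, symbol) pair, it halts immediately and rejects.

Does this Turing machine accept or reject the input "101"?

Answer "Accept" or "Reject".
Step 0: [q0]101 (head at position 0)
Step 1: δ(q0, 1) = (q0, 1, R)  ⊢  1[q0]01 (head at position 1)
Step 2: δ(q0, 0) = (q0, 0, R)  ⊢  10[q0]1 (head at position 2)
Step 3: δ(q0, 1) = (q0, 1, R)  ⊢  101[q0]□ (head at position 3)
Step 4: δ(q0, □) = (q1, □, L)  ⊢  10[q1]1□ (head at position 2)
Step 5: δ(q1, 1) = (q1, 0, L)  ⊢  1[q1]00□ (head at position 1)
Step 6: δ(q1, 0) = (q2, 1, L)  ⊢  [q2]110□ (head at position 0)
Step 7: δ(q2, 1) = (q2, 1, L)  ⊢  [q2]□110□ (head at position -1)
Step 8: δ(q2, □) = (qA, □, R)  ⊢  □[qA]110□ (head at position 0)
The machine is in qA, so it halts and accepts.

Final answer: Accept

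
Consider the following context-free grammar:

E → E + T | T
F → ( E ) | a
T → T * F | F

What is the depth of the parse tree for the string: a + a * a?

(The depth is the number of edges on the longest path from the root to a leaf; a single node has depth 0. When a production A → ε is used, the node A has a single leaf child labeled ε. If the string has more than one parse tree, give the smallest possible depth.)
The grammar is unambiguous; the parse tree of a + a * a is:
E → E + T at the root (depth 0).
  Left E (depth 1) → T (2) → F (3) → a (4).
  Right T (depth 1) → T * F; that T (2) → F (3) → a (4); F (2) → a (3).
The longest root-to-leaf paths have 4 edges.
Depth = 4.

Final answer: 4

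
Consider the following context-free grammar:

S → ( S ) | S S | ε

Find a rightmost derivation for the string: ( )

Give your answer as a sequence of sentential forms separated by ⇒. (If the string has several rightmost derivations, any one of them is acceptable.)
Start with S.
Step 1: the rightmost non-terminal is S; apply S → ( S ):  ( S )
Step 2: the rightmost non-terminal is S; apply S → ε:  ( )

Final answer: S ⇒ ( S ) ⇒ ( )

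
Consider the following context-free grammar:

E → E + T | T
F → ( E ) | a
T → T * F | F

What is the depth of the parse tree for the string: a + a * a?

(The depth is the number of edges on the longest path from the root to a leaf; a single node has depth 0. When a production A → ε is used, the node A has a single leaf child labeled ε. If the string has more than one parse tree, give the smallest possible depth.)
The grammar is unambiguous; the parse tree of a + a * a is:
E → E + T at the root (depth 0).
  Left E (depth 1) → T (2) → F (3) → a (4).
  Right T (depth 1) → T * F; that T (2) → F (3) → a (4); F (2) → a (3).
The longest root-to-leaf paths have 4 edges.
Depth = 4.

Final answer: 4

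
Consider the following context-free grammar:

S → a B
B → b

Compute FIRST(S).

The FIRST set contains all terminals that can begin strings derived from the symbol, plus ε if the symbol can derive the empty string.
S has the single production S → a B, whose right-hand side begins with the terminal a. So FIRST(S) = {a}.

Final answer: {a}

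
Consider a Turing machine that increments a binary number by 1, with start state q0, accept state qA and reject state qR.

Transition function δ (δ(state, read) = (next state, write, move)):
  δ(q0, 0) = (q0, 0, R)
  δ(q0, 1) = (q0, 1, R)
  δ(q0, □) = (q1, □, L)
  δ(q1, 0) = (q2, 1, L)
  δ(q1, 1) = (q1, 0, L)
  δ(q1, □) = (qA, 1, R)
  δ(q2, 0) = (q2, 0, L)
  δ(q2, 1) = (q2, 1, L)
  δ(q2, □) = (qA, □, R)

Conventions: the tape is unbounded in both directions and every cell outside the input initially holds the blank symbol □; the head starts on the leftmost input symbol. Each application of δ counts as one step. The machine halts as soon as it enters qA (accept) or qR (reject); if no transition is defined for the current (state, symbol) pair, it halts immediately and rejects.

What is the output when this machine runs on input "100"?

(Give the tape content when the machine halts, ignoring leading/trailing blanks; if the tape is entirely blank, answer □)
Step 0: [q0]100 (head at position 0)
Step 1: δ(q0, 1) = (q0, 1, R)  ⊢  1[q0]00 (head at position 1)
Step 2: δ(q0, 0) = (q0, 0, R)  ⊢  10[q0]0 (head at position 2)
Step 3: δ(q0, 0) = (q0, 0, R)  ⊢  100[q0]□ (head at position 3)
Step 4: δ(q0, □) = (q1, □, L)  ⊢  10[q1]0□ (head at position 2)
Step 5: δ(q1, 0) = (q2, 1, L)  ⊢  1[q2]01□ (head at position 1)
Step 6: δ(q2, 0) = (q2, 0, L)  ⊢  [q2]101□ (head at position 0)
Step 7: δ(q2, 1) = (q2, 1, L)  ⊢  [q2]□101□ (head at position -1)
Step 8: δ(q2, □) = (qA, □, R)  ⊢  □[qA]101□ (head at position 0)
The machine is in qA, so it halts and accepts.
Tape content when halted (ignoring surrounding blanks): 101

Final answer: Output: 101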